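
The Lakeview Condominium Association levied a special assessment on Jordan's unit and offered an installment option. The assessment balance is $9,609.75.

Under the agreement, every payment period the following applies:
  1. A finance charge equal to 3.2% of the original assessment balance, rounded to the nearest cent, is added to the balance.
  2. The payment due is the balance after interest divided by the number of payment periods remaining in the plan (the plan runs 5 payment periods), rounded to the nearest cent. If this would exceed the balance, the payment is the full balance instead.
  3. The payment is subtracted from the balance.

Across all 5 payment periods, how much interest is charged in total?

$1,537.55

Payment period 1: opening $9,609.75; interest $307.51 → $9,917.26; payment $1,983.45; balance $7,933.81
Payment period 2: opening $7,933.81; interest $307.51 → $8,241.32; payment $2,060.33; balance $6,180.99
Payment period 3: opening $6,180.99; interest $307.51 → $6,488.50; payment $2,162.83; balance $4,325.67
Payment period 4: opening $4,325.67; interest $307.51 → $4,633.18; payment $2,316.59; balance $2,316.59
Payment period 5: opening $2,316.59; interest $307.51 → $2,624.10; payment $2,624.10; balance $0.00
Total interest: $307.51 + $307.51 + $307.51 + $307.51 + $307.51 = $1,537.55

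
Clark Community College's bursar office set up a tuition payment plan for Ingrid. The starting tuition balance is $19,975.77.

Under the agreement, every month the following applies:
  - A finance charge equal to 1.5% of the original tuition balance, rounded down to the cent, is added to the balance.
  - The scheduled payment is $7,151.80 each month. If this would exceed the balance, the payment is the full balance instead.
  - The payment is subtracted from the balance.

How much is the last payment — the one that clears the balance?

Month 1: opening $19,975.77; interest $299.63 → $20,275.40; payment $7,151.80; balance $13,123.60
Month 2: opening $13,123.60; interest $299.63 → $13,423.23; payment $7,151.80; balance $6,271.43
Month 3: opening $6,271.43; interest $299.63 → $6,571.06; payment $6,571.06; balance $0.00

$6,571.06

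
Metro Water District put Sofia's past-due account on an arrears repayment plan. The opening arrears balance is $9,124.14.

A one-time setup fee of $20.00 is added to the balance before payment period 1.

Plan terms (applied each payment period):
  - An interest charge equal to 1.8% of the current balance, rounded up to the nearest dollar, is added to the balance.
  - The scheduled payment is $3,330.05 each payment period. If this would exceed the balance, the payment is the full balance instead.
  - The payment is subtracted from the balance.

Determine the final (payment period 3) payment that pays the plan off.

$2,807.04

# | Opening | Interest | Payment | End bal
1 | $9,144.14 | $165.00 | $3,330.05 | $5,979.09
2 | $5,979.09 | $108.00 | $3,330.05 | $2,757.04
3 | $2,757.04 | $50.00 | $2,807.04 | $0.00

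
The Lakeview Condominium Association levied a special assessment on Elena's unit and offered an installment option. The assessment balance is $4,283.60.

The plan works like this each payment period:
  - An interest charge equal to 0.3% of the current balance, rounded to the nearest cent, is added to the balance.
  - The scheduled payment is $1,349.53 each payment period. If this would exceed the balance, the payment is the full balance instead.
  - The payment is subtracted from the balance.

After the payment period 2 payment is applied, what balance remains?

$1,606.23

# | Opening | Interest | Payment | End bal
1 | $4,283.60 | $12.85 | $1,349.53 | $2,946.92
2 | $2,946.92 | $8.84 | $1,349.53 | $1,606.23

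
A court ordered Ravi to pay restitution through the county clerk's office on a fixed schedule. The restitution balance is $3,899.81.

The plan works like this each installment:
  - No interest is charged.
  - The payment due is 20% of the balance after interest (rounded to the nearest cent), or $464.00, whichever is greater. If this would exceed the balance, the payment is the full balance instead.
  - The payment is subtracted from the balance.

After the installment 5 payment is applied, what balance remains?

Installment 1: $3,899.81 − $779.96 → $3,119.85
Installment 2: $3,119.85 − $623.97 → $2,495.88
Installment 3: $2,495.88 − $499.18 → $1,996.70
Installment 4: $1,996.70 − $464.00 → $1,532.70
Installment 5: $1,532.70 − $464.00 → $1,068.70

$1,068.70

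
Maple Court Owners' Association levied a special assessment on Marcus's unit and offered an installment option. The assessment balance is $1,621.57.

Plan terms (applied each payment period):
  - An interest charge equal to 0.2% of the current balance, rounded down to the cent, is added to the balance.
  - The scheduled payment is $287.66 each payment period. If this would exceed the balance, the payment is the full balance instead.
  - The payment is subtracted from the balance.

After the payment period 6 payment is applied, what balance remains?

$0.00

Payment period 1: $1,621.57 +$3.24 interest = $1,624.81; pay $287.66 → $1,337.15
Payment period 2: $1,337.15 +$2.67 interest = $1,339.82; pay $287.66 → $1,052.16
Payment period 3: $1,052.16 +$2.10 interest = $1,054.26; pay $287.66 → $766.60
Payment period 4: $766.60 +$1.53 interest = $768.13; pay $287.66 → $480.47
Payment period 5: $480.47 +$0.96 interest = $481.43; pay $287.66 → $193.77
Payment period 6: $193.77 +$0.38 interest = $194.15; pay $194.15 → $0.00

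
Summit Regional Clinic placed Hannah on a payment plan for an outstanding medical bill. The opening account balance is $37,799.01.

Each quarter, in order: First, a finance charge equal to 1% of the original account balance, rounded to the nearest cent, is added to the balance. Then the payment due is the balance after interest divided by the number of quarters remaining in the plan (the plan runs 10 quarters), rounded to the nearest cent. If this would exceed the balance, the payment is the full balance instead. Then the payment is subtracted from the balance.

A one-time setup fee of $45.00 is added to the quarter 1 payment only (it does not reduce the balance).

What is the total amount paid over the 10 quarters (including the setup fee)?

Quarter 1: $37,799.01 +$377.99 interest = $38,177.00; pay $3,817.70 (+ $45.00 fee) → $34,359.30
Quarter 2: $34,359.30 +$377.99 interest = $34,737.29; pay $3,859.70 → $30,877.59
Quarter 3: $30,877.59 +$377.99 interest = $31,255.58; pay $3,906.95 → $27,348.63
Quarter 4: $27,348.63 +$377.99 interest = $27,726.62; pay $3,960.95 → $23,765.67
Quarter 5: $23,765.67 +$377.99 interest = $24,143.66; pay $4,023.94 → $20,119.72
Quarter 6: $20,119.72 +$377.99 interest = $20,497.71; pay $4,099.54 → $16,398.17
Quarter 7: $16,398.17 +$377.99 interest = $16,776.16; pay $4,194.04 → $12,582.12
Quarter 8: $12,582.12 +$377.99 interest = $12,960.11; pay $4,320.04 → $8,640.07
Quarter 9: $8,640.07 +$377.99 interest = $9,018.06; pay $4,509.03 → $4,509.03
Quarter 10: $4,509.03 +$377.99 interest = $4,887.02; pay $4,887.02 → $0.00
Total paid: $41,623.91

$41,623.91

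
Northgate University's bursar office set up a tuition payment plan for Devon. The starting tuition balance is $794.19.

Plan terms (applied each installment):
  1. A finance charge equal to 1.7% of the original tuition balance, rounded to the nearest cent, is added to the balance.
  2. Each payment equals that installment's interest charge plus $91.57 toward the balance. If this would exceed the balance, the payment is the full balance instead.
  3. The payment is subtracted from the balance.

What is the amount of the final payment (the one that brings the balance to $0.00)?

Installment 1: $794.19 +$13.50 interest = $807.69; pay $105.07 → $702.62
Installment 2: $702.62 +$13.50 interest = $716.12; pay $105.07 → $611.05
Installment 3: $611.05 +$13.50 interest = $624.55; pay $105.07 → $519.48
Installment 4: $519.48 +$13.50 interest = $532.98; pay $105.07 → $427.91
Installment 5: $427.91 +$13.50 interest = $441.41; pay $105.07 → $336.34
Installment 6: $336.34 +$13.50 interest = $349.84; pay $105.07 → $244.77
Installment 7: $244.77 +$13.50 interest = $258.27; pay $105.07 → $153.20
Installment 8: $153.20 +$13.50 interest = $166.70; pay $105.07 → $61.63
Installment 9: $61.63 +$13.50 interest = $75.13; pay $75.13 → $0.00

$75.13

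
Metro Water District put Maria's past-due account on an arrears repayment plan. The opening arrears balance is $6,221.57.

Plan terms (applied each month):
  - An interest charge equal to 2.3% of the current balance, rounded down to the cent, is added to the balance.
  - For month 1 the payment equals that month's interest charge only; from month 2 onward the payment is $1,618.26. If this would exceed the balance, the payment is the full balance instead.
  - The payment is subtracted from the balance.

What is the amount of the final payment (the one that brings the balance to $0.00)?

Month 1: opening $6,221.57; interest $143.09 → $6,364.66; payment $143.09; balance $6,221.57
Month 2: opening $6,221.57; interest $143.09 → $6,364.66; payment $1,618.26; balance $4,746.40
Month 3: opening $4,746.40; interest $109.16 → $4,855.56; payment $1,618.26; balance $3,237.30
Month 4: opening $3,237.30; interest $74.45 → $3,311.75; payment $1,618.26; balance $1,693.49
Month 5: opening $1,693.49; interest $38.95 → $1,732.44; payment $1,618.26; balance $114.18
Month 6: opening $114.18; interest $2.62 → $116.80; payment $116.80; balance $0.00

$116.80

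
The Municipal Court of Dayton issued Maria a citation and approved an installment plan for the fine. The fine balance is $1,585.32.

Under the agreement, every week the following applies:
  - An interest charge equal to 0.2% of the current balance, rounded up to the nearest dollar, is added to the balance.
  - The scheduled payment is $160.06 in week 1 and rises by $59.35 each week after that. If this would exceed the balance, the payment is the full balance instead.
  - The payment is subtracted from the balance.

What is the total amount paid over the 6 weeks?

Week 1: $1,585.32 +$4.00 interest = $1,589.32; pay $160.06 → $1,429.26
Week 2: $1,429.26 +$3.00 interest = $1,432.26; pay $219.41 → $1,212.85
Week 3: $1,212.85 +$3.00 interest = $1,215.85; pay $278.76 → $937.09
Week 4: $937.09 +$2.00 interest = $939.09; pay $338.11 → $600.98
Week 5: $600.98 +$2.00 interest = $602.98; pay $397.46 → $205.52
Week 6: $205.52 +$1.00 interest = $206.52; pay $206.52 → $0.00
Total paid: $1,600.32

$1,600.32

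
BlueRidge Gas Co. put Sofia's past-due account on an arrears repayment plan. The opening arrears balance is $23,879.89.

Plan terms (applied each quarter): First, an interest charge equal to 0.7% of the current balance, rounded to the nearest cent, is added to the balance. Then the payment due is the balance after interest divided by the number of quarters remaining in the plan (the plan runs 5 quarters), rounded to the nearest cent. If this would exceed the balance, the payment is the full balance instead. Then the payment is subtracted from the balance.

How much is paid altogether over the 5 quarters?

Quarter 1: opening $23,879.89; interest $167.16 → $24,047.05; payment $4,809.41; balance $19,237.64
Quarter 2: opening $19,237.64; interest $134.66 → $19,372.30; payment $4,843.08; balance $14,529.22
Quarter 3: opening $14,529.22; interest $101.70 → $14,630.92; payment $4,876.97; balance $9,753.95
Quarter 4: opening $9,753.95; interest $68.28 → $9,822.23; payment $4,911.12; balance $4,911.11
Quarter 5: opening $4,911.11; interest $34.38 → $4,945.49; payment $4,945.49; balance $0.00
Total paid: $24,386.07

$24,386.07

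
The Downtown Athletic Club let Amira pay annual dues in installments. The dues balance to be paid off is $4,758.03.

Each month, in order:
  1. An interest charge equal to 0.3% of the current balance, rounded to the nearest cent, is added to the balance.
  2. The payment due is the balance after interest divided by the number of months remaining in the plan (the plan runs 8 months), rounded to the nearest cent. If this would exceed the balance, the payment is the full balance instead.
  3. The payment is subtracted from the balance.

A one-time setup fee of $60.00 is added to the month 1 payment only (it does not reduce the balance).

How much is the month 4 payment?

Month 1: $4,758.03 +$14.27 interest = $4,772.30; pay $596.54 (+ $60.00 fee) → $4,175.76
Month 2: $4,175.76 +$12.53 interest = $4,188.29; pay $598.33 → $3,589.96
Month 3: $3,589.96 +$10.77 interest = $3,600.73; pay $600.12 → $3,000.61
Month 4: $3,000.61 +$9.00 interest = $3,009.61; pay $601.92 → $2,407.69

$601.92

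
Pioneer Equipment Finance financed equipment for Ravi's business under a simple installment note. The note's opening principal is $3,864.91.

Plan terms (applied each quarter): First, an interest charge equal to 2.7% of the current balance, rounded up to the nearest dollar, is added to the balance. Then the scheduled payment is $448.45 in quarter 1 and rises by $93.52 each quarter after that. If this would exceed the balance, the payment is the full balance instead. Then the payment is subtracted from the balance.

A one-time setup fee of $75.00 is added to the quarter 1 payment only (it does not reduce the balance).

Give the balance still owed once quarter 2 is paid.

Quarter 1: $3,864.91 +$105.00 interest = $3,969.91; pay $448.45 (+ $75.00 fee) → $3,521.46
Quarter 2: $3,521.46 +$96.00 interest = $3,617.46; pay $541.97 → $3,075.49

$3,075.49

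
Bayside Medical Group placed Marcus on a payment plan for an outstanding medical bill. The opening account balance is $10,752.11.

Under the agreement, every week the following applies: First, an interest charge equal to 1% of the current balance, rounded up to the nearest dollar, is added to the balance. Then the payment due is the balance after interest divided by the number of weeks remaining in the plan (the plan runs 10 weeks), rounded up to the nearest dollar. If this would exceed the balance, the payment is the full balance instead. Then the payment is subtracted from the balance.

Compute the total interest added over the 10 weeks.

Week 1: $10,752.11 +$108.00 interest = $10,860.11; pay $1,087.00 → $9,773.11
Week 2: $9,773.11 +$98.00 interest = $9,871.11; pay $1,097.00 → $8,774.11
Week 3: $8,774.11 +$88.00 interest = $8,862.11; pay $1,108.00 → $7,754.11
Week 4: $7,754.11 +$78.00 interest = $7,832.11; pay $1,119.00 → $6,713.11
Week 5: $6,713.11 +$68.00 interest = $6,781.11; pay $1,131.00 → $5,650.11
Week 6: $5,650.11 +$57.00 interest = $5,707.11; pay $1,142.00 → $4,565.11
Week 7: $4,565.11 +$46.00 interest = $4,611.11; pay $1,153.00 → $3,458.11
Week 8: $3,458.11 +$35.00 interest = $3,493.11; pay $1,165.00 → $2,328.11
Week 9: $2,328.11 +$24.00 interest = $2,352.11; pay $1,177.00 → $1,175.11
Week 10: $1,175.11 +$12.00 interest = $1,187.11; pay $1,187.11 → $0.00
Total interest: $108.00 + $98.00 + $88.00 + $78.00 + $68.00 + $57.00 + $46.00 + $35.00 + $24.00 + $12.00 = $614.00

$614.00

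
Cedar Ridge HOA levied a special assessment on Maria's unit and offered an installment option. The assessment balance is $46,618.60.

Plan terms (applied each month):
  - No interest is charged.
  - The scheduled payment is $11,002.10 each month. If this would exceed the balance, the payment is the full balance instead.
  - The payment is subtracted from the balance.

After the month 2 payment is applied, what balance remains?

$24,614.40

# | Opening | Payment | End bal
1 | $46,618.60 | $11,002.10 | $35,616.50
2 | $35,616.50 | $11,002.10 | $24,614.40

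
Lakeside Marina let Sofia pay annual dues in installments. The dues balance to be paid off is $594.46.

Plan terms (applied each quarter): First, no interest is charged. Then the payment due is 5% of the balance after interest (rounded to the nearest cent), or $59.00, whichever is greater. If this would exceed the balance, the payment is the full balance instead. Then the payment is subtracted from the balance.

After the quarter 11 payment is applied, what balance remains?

# | Opening | Payment | End bal
1 | $594.46 | $59.00 | $535.46
2 | $535.46 | $59.00 | $476.46
3 | $476.46 | $59.00 | $417.46
4 | $417.46 | $59.00 | $358.46
5 | $358.46 | $59.00 | $299.46
6 | $299.46 | $59.00 | $240.46
7 | $240.46 | $59.00 | $181.46
8 | $181.46 | $59.00 | $122.46
9 | $122.46 | $59.00 | $63.46
10 | $63.46 | $59.00 | $4.46
11 | $4.46 | $4.46 | $0.00

$0.00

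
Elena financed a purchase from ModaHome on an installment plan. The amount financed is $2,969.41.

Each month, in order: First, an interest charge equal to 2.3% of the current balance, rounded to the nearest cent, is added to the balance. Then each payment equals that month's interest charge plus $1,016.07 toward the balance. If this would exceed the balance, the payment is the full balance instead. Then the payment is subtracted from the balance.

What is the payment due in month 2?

Month 1: opening $2,969.41; interest $68.30 → $3,037.71; payment $1,084.37; balance $1,953.34
Month 2: opening $1,953.34; interest $44.93 → $1,998.27; payment $1,061.00; balance $937.27

$1,061.00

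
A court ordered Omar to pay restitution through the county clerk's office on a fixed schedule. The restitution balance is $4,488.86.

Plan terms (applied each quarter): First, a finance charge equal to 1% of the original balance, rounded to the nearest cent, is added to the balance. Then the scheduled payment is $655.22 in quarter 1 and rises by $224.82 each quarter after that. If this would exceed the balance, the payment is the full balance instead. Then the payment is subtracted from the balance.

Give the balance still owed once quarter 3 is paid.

Quarter 1: $4,488.86 +$44.89 interest = $4,533.75; pay $655.22 → $3,878.53
Quarter 2: $3,878.53 +$44.89 interest = $3,923.42; pay $880.04 → $3,043.38
Quarter 3: $3,043.38 +$44.89 interest = $3,088.27; pay $1,104.86 → $1,983.41

$1,983.41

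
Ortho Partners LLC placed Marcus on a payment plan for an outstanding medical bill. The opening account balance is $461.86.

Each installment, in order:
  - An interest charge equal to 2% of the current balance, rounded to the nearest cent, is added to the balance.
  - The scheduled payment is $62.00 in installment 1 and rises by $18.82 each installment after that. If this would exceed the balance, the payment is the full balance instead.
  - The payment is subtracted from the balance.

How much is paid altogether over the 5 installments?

$493.48

Installment 1: $461.86 +$9.24 interest = $471.10; pay $62.00 → $409.10
Installment 2: $409.10 +$8.18 interest = $417.28; pay $80.82 → $336.46
Installment 3: $336.46 +$6.73 interest = $343.19; pay $99.64 → $243.55
Installment 4: $243.55 +$4.87 interest = $248.42; pay $118.46 → $129.96
Installment 5: $129.96 +$2.60 interest = $132.56; pay $132.56 → $0.00
Total paid: $493.48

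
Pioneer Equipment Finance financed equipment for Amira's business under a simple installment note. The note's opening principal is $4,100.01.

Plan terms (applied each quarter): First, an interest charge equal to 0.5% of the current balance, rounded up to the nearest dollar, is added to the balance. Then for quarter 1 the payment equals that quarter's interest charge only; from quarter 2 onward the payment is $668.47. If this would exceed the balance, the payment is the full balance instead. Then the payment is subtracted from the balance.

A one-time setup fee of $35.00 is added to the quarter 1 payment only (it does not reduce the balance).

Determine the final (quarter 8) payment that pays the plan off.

Quarter 1: opening $4,100.01; interest $21.00 → $4,121.01; payment $21.00 (+ $35.00 fee); balance $4,100.01
Quarter 2: opening $4,100.01; interest $21.00 → $4,121.01; payment $668.47; balance $3,452.54
Quarter 3: opening $3,452.54; interest $18.00 → $3,470.54; payment $668.47; balance $2,802.07
Quarter 4: opening $2,802.07; interest $15.00 → $2,817.07; payment $668.47; balance $2,148.60
Quarter 5: opening $2,148.60; interest $11.00 → $2,159.60; payment $668.47; balance $1,491.13
Quarter 6: opening $1,491.13; interest $8.00 → $1,499.13; payment $668.47; balance $830.66
Quarter 7: opening $830.66; interest $5.00 → $835.66; payment $668.47; balance $167.19
Quarter 8: opening $167.19; interest $1.00 → $168.19; payment $168.19; balance $0.00

$168.19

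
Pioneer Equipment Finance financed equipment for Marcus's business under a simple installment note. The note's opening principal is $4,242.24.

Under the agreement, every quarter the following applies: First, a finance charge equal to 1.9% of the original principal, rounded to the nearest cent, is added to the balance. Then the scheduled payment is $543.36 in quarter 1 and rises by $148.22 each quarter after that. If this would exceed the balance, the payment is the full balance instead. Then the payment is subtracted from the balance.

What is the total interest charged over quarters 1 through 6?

$483.60

Quarter 1: $4,242.24 +$80.60 interest = $4,322.84; pay $543.36 → $3,779.48
Quarter 2: $3,779.48 +$80.60 interest = $3,860.08; pay $691.58 → $3,168.50
Quarter 3: $3,168.50 +$80.60 interest = $3,249.10; pay $839.80 → $2,409.30
Quarter 4: $2,409.30 +$80.60 interest = $2,489.90; pay $988.02 → $1,501.88
Quarter 5: $1,501.88 +$80.60 interest = $1,582.48; pay $1,136.24 → $446.24
Quarter 6: $446.24 +$80.60 interest = $526.84; pay $526.84 → $0.00
Total interest: $80.60 + $80.60 + $80.60 + $80.60 + $80.60 + $80.60 = $483.60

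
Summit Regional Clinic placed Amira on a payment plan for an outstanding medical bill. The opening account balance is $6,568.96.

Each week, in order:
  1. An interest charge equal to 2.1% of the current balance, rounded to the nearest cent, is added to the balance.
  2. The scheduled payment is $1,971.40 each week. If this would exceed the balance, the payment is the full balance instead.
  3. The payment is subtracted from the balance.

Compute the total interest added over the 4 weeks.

Week 1: opening $6,568.96; interest $137.95 → $6,706.91; payment $1,971.40; balance $4,735.51
Week 2: opening $4,735.51; interest $99.45 → $4,834.96; payment $1,971.40; balance $2,863.56
Week 3: opening $2,863.56; interest $60.13 → $2,923.69; payment $1,971.40; balance $952.29
Week 4: opening $952.29; interest $20.00 → $972.29; payment $972.29; balance $0.00
Total interest: $137.95 + $99.45 + $60.13 + $20.00 = $317.53

$317.53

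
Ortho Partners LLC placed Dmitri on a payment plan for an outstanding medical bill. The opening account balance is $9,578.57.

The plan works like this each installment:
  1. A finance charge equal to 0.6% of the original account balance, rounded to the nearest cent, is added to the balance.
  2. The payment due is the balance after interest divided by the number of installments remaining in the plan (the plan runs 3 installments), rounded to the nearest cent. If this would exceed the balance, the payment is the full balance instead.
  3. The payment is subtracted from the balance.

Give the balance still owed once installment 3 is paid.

$0.00

Installment 1: $9,578.57 +$57.47 interest = $9,636.04; pay $3,212.01 → $6,424.03
Installment 2: $6,424.03 +$57.47 interest = $6,481.50; pay $3,240.75 → $3,240.75
Installment 3: $3,240.75 +$57.47 interest = $3,298.22; pay $3,298.22 → $0.00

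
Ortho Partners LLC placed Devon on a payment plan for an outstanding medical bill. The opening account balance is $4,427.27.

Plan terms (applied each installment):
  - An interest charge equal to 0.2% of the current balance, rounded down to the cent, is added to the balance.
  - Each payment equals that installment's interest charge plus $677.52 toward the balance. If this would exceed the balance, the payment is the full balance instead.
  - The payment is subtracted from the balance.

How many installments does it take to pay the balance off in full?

# | Opening | Interest | Payment | End bal
1 | $4,427.27 | $8.85 | $686.37 | $3,749.75
2 | $3,749.75 | $7.49 | $685.01 | $3,072.23
3 | $3,072.23 | $6.14 | $683.66 | $2,394.71
4 | $2,394.71 | $4.78 | $682.30 | $1,717.19
5 | $1,717.19 | $3.43 | $680.95 | $1,039.67
6 | $1,039.67 | $2.07 | $679.59 | $362.15
7 | $362.15 | $0.72 | $362.87 | $0.00
Balance reaches $0.00 in installment 7.

7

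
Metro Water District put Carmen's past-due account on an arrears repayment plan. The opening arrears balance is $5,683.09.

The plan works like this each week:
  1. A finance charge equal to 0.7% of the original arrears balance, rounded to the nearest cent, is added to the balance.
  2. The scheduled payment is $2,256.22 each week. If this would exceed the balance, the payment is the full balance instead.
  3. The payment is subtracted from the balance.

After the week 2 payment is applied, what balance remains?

$1,250.21

Week 1: $5,683.09 +$39.78 interest = $5,722.87; pay $2,256.22 → $3,466.65
Week 2: $3,466.65 +$39.78 interest = $3,506.43; pay $2,256.22 → $1,250.21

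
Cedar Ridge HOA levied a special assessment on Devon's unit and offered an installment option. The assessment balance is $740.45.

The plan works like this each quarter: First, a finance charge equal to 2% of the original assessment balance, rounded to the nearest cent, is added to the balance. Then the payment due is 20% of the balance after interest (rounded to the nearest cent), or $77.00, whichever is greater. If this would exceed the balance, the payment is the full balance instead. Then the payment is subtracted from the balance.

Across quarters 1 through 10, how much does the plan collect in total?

Quarter 1: $740.45 +$14.81 interest = $755.26; pay $151.05 → $604.21
Quarter 2: $604.21 +$14.81 interest = $619.02; pay $123.80 → $495.22
Quarter 3: $495.22 +$14.81 interest = $510.03; pay $102.01 → $408.02
Quarter 4: $408.02 +$14.81 interest = $422.83; pay $84.57 → $338.26
Quarter 5: $338.26 +$14.81 interest = $353.07; pay $77.00 → $276.07
Quarter 6: $276.07 +$14.81 interest = $290.88; pay $77.00 → $213.88
Quarter 7: $213.88 +$14.81 interest = $228.69; pay $77.00 → $151.69
Quarter 8: $151.69 +$14.81 interest = $166.50; pay $77.00 → $89.50
Quarter 9: $89.50 +$14.81 interest = $104.31; pay $77.00 → $27.31
Quarter 10: $27.31 +$14.81 interest = $42.12; pay $42.12 → $0.00
Total paid: $888.55

$888.55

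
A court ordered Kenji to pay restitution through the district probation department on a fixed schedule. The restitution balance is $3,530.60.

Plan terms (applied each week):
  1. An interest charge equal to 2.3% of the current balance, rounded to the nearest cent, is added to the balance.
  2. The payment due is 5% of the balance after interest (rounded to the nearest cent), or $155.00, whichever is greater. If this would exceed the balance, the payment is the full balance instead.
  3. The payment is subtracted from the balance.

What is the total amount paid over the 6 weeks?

Week 1: opening $3,530.60; interest $81.20 → $3,611.80; payment $180.59; balance $3,431.21
Week 2: opening $3,431.21; interest $78.92 → $3,510.13; payment $175.51; balance $3,334.62
Week 3: opening $3,334.62; interest $76.70 → $3,411.32; payment $170.57; balance $3,240.75
Week 4: opening $3,240.75; interest $74.54 → $3,315.29; payment $165.76; balance $3,149.53
Week 5: opening $3,149.53; interest $72.44 → $3,221.97; payment $161.10; balance $3,060.87
Week 6: opening $3,060.87; interest $70.40 → $3,131.27; payment $156.56; balance $2,974.71
Total paid: $1,010.09

$1,010.09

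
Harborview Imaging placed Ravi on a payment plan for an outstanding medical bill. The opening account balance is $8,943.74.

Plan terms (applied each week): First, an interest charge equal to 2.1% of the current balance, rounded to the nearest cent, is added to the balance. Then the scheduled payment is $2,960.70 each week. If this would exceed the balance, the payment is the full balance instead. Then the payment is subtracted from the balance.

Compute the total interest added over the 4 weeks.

Week 1: opening $8,943.74; interest $187.82 → $9,131.56; payment $2,960.70; balance $6,170.86
Week 2: opening $6,170.86; interest $129.59 → $6,300.45; payment $2,960.70; balance $3,339.75
Week 3: opening $3,339.75; interest $70.13 → $3,409.88; payment $2,960.70; balance $449.18
Week 4: opening $449.18; interest $9.43 → $458.61; payment $458.61; balance $0.00
Total interest: $187.82 + $129.59 + $70.13 + $9.43 = $396.97

$396.97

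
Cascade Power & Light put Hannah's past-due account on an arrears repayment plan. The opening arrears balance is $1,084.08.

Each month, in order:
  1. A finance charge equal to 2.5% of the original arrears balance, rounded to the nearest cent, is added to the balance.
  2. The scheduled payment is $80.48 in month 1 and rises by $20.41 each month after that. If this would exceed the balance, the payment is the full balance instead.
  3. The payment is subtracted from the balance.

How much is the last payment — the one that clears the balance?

Month 1: $1,084.08 +$27.10 interest = $1,111.18; pay $80.48 → $1,030.70
Month 2: $1,030.70 +$27.10 interest = $1,057.80; pay $100.89 → $956.91
Month 3: $956.91 +$27.10 interest = $984.01; pay $121.30 → $862.71
Month 4: $862.71 +$27.10 interest = $889.81; pay $141.71 → $748.10
Month 5: $748.10 +$27.10 interest = $775.20; pay $162.12 → $613.08
Month 6: $613.08 +$27.10 interest = $640.18; pay $182.53 → $457.65
Month 7: $457.65 +$27.10 interest = $484.75; pay $202.94 → $281.81
Month 8: $281.81 +$27.10 interest = $308.91; pay $223.35 → $85.56
Month 9: $85.56 +$27.10 interest = $112.66; pay $112.66 → $0.00

$112.66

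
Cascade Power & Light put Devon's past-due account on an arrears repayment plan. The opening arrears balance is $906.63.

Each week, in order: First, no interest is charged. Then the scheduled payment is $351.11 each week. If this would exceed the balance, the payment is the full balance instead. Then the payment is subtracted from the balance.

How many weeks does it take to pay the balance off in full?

Week 1: opening $906.63; payment $351.11; balance $555.52
Week 2: opening $555.52; payment $351.11; balance $204.41
Week 3: opening $204.41; payment $204.41; balance $0.00
Balance reaches $0.00 in week 3.

3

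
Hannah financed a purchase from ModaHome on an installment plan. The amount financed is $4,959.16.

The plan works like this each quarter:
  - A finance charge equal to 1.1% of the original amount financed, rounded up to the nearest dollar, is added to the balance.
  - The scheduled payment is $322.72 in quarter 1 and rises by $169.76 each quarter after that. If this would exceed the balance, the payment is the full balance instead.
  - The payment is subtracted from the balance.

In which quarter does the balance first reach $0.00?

Quarter 1: $4,959.16 +$55.00 interest = $5,014.16; pay $322.72 → $4,691.44
Quarter 2: $4,691.44 +$55.00 interest = $4,746.44; pay $492.48 → $4,253.96
Quarter 3: $4,253.96 +$55.00 interest = $4,308.96; pay $662.24 → $3,646.72
Quarter 4: $3,646.72 +$55.00 interest = $3,701.72; pay $832.00 → $2,869.72
Quarter 5: $2,869.72 +$55.00 interest = $2,924.72; pay $1,001.76 → $1,922.96
Quarter 6: $1,922.96 +$55.00 interest = $1,977.96; pay $1,171.52 → $806.44
Quarter 7: $806.44 +$55.00 interest = $861.44; pay $861.44 → $0.00
Balance reaches $0.00 in quarter 7.

7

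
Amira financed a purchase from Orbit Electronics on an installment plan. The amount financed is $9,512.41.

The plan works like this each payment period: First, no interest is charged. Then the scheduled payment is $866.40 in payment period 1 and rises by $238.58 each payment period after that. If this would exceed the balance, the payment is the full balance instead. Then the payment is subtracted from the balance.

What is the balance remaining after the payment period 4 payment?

$4,615.33

Payment period 1: opening $9,512.41; payment $866.40; balance $8,646.01
Payment period 2: opening $8,646.01; payment $1,104.98; balance $7,541.03
Payment period 3: opening $7,541.03; payment $1,343.56; balance $6,197.47
Payment period 4: opening $6,197.47; payment $1,582.14; balance $4,615.33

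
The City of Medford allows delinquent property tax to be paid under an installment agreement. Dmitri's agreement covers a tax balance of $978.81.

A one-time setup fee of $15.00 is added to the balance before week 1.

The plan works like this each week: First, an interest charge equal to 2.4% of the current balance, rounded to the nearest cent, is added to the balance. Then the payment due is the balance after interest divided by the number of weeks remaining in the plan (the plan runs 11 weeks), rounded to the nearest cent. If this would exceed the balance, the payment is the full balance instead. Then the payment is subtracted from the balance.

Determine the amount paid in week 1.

Week 1: $993.81 +$23.85 interest = $1,017.66; pay $92.51 → $925.15

$92.51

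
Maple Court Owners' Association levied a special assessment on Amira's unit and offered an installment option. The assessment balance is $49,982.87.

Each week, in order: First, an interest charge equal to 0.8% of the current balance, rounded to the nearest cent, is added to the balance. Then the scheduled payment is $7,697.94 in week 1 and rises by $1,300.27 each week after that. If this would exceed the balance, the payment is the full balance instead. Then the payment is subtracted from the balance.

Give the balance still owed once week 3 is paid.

Week 1: opening $49,982.87; interest $399.86 → $50,382.73; payment $7,697.94; balance $42,684.79
Week 2: opening $42,684.79; interest $341.48 → $43,026.27; payment $8,998.21; balance $34,028.06
Week 3: opening $34,028.06; interest $272.22 → $34,300.28; payment $10,298.48; balance $24,001.80

$24,001.80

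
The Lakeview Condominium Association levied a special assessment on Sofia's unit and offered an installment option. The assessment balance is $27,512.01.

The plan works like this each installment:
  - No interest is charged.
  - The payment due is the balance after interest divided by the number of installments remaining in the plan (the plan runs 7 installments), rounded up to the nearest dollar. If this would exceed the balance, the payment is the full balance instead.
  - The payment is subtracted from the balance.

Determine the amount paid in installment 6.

$3,930.00

Installment 1: opening $27,512.01; payment $3,931.00; balance $23,581.01
Installment 2: opening $23,581.01; payment $3,931.00; balance $19,650.01
Installment 3: opening $19,650.01; payment $3,931.00; balance $15,719.01
Installment 4: opening $15,719.01; payment $3,930.00; balance $11,789.01
Installment 5: opening $11,789.01; payment $3,930.00; balance $7,859.01
Installment 6: opening $7,859.01; payment $3,930.00; balance $3,929.01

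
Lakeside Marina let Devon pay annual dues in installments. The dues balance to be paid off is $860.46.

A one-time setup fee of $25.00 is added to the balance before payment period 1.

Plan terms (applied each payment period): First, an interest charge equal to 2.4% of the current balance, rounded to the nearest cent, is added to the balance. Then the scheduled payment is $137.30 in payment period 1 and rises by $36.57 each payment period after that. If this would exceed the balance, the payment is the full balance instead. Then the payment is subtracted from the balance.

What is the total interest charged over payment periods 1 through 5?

$68.85

Payment period 1: $885.46 +$21.25 interest = $906.71; pay $137.30 → $769.41
Payment period 2: $769.41 +$18.47 interest = $787.88; pay $173.87 → $614.01
Payment period 3: $614.01 +$14.74 interest = $628.75; pay $210.44 → $418.31
Payment period 4: $418.31 +$10.04 interest = $428.35; pay $247.01 → $181.34
Payment period 5: $181.34 +$4.35 interest = $185.69; pay $185.69 → $0.00
Total interest: $21.25 + $18.47 + $14.74 + $10.04 + $4.35 = $68.85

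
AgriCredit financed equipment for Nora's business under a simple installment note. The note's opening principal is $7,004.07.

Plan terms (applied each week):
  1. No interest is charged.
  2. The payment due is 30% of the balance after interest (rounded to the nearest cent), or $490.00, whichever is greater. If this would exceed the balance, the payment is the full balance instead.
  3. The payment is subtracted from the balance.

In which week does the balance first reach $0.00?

8

Week 1: opening $7,004.07; payment $2,101.22; balance $4,902.85
Week 2: opening $4,902.85; payment $1,470.86; balance $3,431.99
Week 3: opening $3,431.99; payment $1,029.60; balance $2,402.39
Week 4: opening $2,402.39; payment $720.72; balance $1,681.67
Week 5: opening $1,681.67; payment $504.50; balance $1,177.17
Week 6: opening $1,177.17; payment $490.00; balance $687.17
Week 7: opening $687.17; payment $490.00; balance $197.17
Week 8: opening $197.17; payment $197.17; balance $0.00
Balance reaches $0.00 in week 8.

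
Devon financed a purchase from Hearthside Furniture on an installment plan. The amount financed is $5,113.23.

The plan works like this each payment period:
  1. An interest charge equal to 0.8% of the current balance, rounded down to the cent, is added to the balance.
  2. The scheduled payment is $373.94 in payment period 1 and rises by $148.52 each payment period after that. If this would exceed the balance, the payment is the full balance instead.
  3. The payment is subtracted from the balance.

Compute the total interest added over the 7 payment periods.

Payment period 1: opening $5,113.23; interest $40.90 → $5,154.13; payment $373.94; balance $4,780.19
Payment period 2: opening $4,780.19; interest $38.24 → $4,818.43; payment $522.46; balance $4,295.97
Payment period 3: opening $4,295.97; interest $34.36 → $4,330.33; payment $670.98; balance $3,659.35
Payment period 4: opening $3,659.35; interest $29.27 → $3,688.62; payment $819.50; balance $2,869.12
Payment period 5: opening $2,869.12; interest $22.95 → $2,892.07; payment $968.02; balance $1,924.05
Payment period 6: opening $1,924.05; interest $15.39 → $1,939.44; payment $1,116.54; balance $822.90
Payment period 7: opening $822.90; interest $6.58 → $829.48; payment $829.48; balance $0.00
Total interest: $40.90 + $38.24 + $34.36 + $29.27 + $22.95 + $15.39 + $6.58 = $187.69

$187.69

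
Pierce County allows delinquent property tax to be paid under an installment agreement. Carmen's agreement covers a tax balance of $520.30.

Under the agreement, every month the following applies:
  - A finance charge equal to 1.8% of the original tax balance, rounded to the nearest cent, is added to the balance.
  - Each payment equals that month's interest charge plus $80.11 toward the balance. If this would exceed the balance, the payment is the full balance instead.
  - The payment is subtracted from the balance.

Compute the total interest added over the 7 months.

Month 1: opening $520.30; interest $9.37 → $529.67; payment $89.48; balance $440.19
Month 2: opening $440.19; interest $9.37 → $449.56; payment $89.48; balance $360.08
Month 3: opening $360.08; interest $9.37 → $369.45; payment $89.48; balance $279.97
Month 4: opening $279.97; interest $9.37 → $289.34; payment $89.48; balance $199.86
Month 5: opening $199.86; interest $9.37 → $209.23; payment $89.48; balance $119.75
Month 6: opening $119.75; interest $9.37 → $129.12; payment $89.48; balance $39.64
Month 7: opening $39.64; interest $9.37 → $49.01; payment $49.01; balance $0.00
Total interest: $9.37 + $9.37 + $9.37 + $9.37 + $9.37 + $9.37 + $9.37 = $65.59

$65.59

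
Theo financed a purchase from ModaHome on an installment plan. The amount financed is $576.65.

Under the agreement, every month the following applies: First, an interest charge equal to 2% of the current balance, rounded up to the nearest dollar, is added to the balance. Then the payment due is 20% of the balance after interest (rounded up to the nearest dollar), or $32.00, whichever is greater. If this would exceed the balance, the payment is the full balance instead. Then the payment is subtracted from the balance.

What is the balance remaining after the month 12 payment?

$0.00

Month 1: opening $576.65; interest $12.00 → $588.65; payment $118.00; balance $470.65
Month 2: opening $470.65; interest $10.00 → $480.65; payment $97.00; balance $383.65
Month 3: opening $383.65; interest $8.00 → $391.65; payment $79.00; balance $312.65
Month 4: opening $312.65; interest $7.00 → $319.65; payment $64.00; balance $255.65
Month 5: opening $255.65; interest $6.00 → $261.65; payment $53.00; balance $208.65
Month 6: opening $208.65; interest $5.00 → $213.65; payment $43.00; balance $170.65
Month 7: opening $170.65; interest $4.00 → $174.65; payment $35.00; balance $139.65
Month 8: opening $139.65; interest $3.00 → $142.65; payment $32.00; balance $110.65
Month 9: opening $110.65; interest $3.00 → $113.65; payment $32.00; balance $81.65
Month 10: opening $81.65; interest $2.00 → $83.65; payment $32.00; balance $51.65
Month 11: opening $51.65; interest $2.00 → $53.65; payment $32.00; balance $21.65
Month 12: opening $21.65; interest $1.00 → $22.65; payment $22.65; balance $0.00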